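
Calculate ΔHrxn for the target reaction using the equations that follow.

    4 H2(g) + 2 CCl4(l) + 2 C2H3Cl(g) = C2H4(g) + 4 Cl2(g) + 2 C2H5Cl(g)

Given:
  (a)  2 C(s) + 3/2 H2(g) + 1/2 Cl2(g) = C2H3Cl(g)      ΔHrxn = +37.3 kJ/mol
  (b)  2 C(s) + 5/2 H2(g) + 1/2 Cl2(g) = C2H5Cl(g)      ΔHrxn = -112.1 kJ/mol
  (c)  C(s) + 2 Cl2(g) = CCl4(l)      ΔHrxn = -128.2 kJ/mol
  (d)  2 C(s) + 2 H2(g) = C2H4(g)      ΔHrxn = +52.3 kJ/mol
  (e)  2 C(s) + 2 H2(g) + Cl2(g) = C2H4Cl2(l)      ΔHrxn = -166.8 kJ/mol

(a) reversed and × 2: (-2)·(+37.3) = -74.6 kJ/mol
(b) × 2: (2)·(-112.1) = -224.2 kJ/mol
(c) reversed and × 2: (-2)·(-128.2) = +256.4 kJ/mol
(d) as written: +52.3 kJ/mol
(e): not needed.
ΔHrxn = (-2)·(+37.3) + (2)·(-112.1) + (-2)·(-128.2) + (1)·(+52.3) = 9.9 kJ/mol

ΔHrxn = 9.9 kJ/mol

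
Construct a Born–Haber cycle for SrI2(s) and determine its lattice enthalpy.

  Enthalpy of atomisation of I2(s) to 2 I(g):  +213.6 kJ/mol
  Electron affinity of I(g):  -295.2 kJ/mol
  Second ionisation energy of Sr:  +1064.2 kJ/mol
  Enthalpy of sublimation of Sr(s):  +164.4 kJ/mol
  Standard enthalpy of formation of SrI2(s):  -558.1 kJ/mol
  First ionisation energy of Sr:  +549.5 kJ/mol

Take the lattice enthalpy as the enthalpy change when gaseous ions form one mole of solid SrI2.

U = -1959.4 kJ/mol

ΔHf° = 1·ΔHsub + 1·(ΣIE) + 1·D(I2) + 2·EA + U
-558.1 = 1·(+164.4) + 1·(+1613.7) + 1·(+213.6) + 2·(-295.2) + U
U = -558.1 − (+1401.3) = -1959.4 kJ/mol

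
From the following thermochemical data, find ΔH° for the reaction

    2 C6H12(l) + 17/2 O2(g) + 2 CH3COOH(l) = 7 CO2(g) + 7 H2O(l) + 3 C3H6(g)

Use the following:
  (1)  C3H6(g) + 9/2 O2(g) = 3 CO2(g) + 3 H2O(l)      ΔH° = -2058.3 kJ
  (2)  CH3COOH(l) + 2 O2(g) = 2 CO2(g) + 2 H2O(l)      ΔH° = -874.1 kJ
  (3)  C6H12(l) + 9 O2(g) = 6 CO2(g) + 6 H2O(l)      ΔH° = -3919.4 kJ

ΔH° = -3412.1 kJ

(1) reversed and × 3 (C3H6(g) must end up as a product; ×3 to match 3 C3H6(g) in the target): (-3)·(-2058.3) = +6174.9 kJ
(2) × 2 (scale by 2 for the 2 CH3COOH(l)): (2)·(-874.1) = -1748.2 kJ
(3) × 2 (scale by 2 for the 2 C6H12(l)): (2)·(-3919.4) = -7838.8 kJ
Since enthalpy is a state function, ΔH° = (+6174.9) + (-1748.2) + (-7838.8) = -3412.1 kJ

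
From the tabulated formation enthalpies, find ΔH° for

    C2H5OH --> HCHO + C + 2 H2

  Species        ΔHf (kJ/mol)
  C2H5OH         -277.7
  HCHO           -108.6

Products: 1·(-108.6) + 1·(+0.0) + 2·(+0.0) = -108.6
Reactants: 1·(-277.7) = -277.7
ΔH° = (-108.6) − (-277.7) = 169.1 kJ/mol

ΔH° = 169.1 kJ/mol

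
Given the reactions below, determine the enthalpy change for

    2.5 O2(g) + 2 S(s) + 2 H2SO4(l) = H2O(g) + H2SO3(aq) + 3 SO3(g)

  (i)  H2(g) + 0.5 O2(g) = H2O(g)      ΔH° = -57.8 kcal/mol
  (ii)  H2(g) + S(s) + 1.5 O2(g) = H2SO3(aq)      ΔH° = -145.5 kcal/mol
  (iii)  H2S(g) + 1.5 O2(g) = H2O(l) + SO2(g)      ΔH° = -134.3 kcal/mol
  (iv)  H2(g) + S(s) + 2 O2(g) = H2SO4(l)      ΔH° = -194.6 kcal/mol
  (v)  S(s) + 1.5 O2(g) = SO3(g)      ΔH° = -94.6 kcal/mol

ΔH° = -97.9 kcal/mol

(i) as written: -57.8 kcal/mol
(ii) as written: -145.5 kcal/mol
(iii): not needed.
(iv) reversed and × 2: (-2)·(-194.6) = +389.2 kcal/mol
(v) × 3: (3)·(-94.6) = -283.8 kcal/mol
ΔH° = (1)·(-57.8) + (1)·(-145.5) + (-2)·(-194.6) + (3)·(-94.6) = -97.9 kcal/mol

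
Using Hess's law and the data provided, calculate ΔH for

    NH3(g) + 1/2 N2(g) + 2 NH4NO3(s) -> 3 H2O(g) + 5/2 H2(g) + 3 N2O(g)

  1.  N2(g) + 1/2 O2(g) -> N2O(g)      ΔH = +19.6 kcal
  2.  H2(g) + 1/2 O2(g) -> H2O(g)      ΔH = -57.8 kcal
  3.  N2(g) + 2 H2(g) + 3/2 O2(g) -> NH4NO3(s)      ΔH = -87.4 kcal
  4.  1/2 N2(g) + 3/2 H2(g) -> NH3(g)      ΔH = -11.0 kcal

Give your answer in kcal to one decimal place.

ΔH = 71.2 kcal

eq. 1 × 3: (3)·(+19.6) = +58.8 kcal
eq. 2 × 3: (3)·(-57.8) = -173.4 kcal
eq. 3 reversed and × 2: (-2)·(-87.4) = +174.8 kcal
eq. 4 reversed: +11.0 kcal
By Hess's law, ΔH = (3)·(+19.6) + (3)·(-57.8) + (-2)·(-87.4) + (-1)·(-11.0) = 71.2 kcal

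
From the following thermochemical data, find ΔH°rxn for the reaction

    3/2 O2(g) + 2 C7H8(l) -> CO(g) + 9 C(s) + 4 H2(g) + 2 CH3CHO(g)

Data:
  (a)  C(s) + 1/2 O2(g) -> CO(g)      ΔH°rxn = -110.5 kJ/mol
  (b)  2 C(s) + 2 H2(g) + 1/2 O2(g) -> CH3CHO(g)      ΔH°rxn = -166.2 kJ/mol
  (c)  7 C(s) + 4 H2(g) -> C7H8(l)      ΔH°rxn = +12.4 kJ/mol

ΔH°rxn = -467.7 kJ/mol

(a) as written: -110.5 kJ/mol
(b) × 2: (2)·(-166.2) = -332.4 kJ/mol
(c) reversed and × 2: (-2)·(+12.4) = -24.8 kJ/mol
Since enthalpy is a state function, ΔH°rxn = (-110.5) + (-332.4) + (-24.8) = -467.7 kJ/mol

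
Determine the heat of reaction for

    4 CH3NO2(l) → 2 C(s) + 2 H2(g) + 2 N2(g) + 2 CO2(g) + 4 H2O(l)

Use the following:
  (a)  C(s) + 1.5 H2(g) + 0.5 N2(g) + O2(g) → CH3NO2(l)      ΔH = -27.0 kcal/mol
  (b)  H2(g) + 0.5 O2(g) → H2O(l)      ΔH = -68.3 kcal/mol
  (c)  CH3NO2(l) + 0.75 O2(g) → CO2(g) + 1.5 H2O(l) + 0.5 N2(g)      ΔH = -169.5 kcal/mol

(a) reversed and × 2: (-2)·(-27.0) = +54.0 kcal/mol
(b) as written: -68.3 kcal/mol
(c) × 2: (2)·(-169.5) = -339.0 kcal/mol
Combining the equations, ΔH = (-2)·(-27.0) + (1)·(-68.3) + (2)·(-169.5) = -353.3 kcal/mol

ΔH = -353.3 kcal/mol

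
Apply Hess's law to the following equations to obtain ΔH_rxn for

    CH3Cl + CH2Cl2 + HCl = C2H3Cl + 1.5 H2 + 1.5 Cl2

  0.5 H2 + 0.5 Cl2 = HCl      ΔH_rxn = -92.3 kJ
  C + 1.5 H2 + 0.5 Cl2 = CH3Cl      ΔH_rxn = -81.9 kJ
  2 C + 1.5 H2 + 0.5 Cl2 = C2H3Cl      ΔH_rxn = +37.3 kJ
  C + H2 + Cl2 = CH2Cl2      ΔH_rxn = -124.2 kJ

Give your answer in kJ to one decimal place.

ΔH_rxn = 335.7 kJ

equation 1 reversed: +92.3 kJ
equation 2 reversed: +81.9 kJ
equation 3 as written: +37.3 kJ
equation 4 reversed: +124.2 kJ
Combining the equations, ΔH_rxn = (+92.3) + (+81.9) + (+37.3) + (+124.2) = 335.7 kJ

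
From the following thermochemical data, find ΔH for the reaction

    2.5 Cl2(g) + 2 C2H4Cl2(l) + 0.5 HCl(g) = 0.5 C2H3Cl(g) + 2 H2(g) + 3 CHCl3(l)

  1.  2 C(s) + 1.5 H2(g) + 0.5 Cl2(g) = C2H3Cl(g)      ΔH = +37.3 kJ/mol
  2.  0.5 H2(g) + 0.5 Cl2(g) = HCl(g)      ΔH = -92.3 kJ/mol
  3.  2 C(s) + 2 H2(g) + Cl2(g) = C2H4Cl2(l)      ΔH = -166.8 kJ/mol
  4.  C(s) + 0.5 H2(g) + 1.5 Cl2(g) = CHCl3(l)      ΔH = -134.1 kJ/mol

ΔH = -3.9 kJ/mol

eq. 1 × 1/2: (1/2)·(+37.3) = +18.65 kJ/mol
eq. 2 reversed and × 1/2: (-1/2)·(-92.3) = +46.15 kJ/mol
eq. 3 reversed and × 2: (-2)·(-166.8) = +333.6 kJ/mol
eq. 4 × 3: (3)·(-134.1) = -402.3 kJ/mol
ΔH = (+18.65) + (+46.15) + (+333.6) + (-402.3) = -3.9 kJ/mol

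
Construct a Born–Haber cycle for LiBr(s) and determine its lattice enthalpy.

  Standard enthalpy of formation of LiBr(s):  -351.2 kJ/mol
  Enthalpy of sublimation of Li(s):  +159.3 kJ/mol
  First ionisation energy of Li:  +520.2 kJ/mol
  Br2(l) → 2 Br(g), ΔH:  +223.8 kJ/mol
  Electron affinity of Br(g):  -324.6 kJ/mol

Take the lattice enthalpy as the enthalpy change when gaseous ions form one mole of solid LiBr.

ΔHf° = 1·ΔHsub + 1·(ΣIE) + 1/2·D(Br2) + 1·EA + U
-351.2 = 1·(+159.3) + 1·(+520.2) + 1/2·(+223.8) + 1·(-324.6) + U
U = -351.2 − (+466.8) = -818.0 kJ/mol

U = -818.0 kJ/mol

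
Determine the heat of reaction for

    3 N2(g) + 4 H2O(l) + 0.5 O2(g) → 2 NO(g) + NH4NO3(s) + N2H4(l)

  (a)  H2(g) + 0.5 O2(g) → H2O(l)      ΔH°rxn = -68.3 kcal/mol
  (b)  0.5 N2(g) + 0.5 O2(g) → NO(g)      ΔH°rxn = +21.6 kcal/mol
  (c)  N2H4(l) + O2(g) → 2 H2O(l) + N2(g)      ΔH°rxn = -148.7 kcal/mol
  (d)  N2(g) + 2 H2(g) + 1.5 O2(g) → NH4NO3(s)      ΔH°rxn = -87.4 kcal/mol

ΔH°rxn = 241.1 kcal/mol

(a) reversed and × 2: (-2)·(-68.3) = +136.6 kcal/mol
(b) × 2 (×2 to match 2 NO(g) in the target): (2)·(+21.6) = +43.2 kcal/mol
(c) reversed (reverse to put N2H4(l) on the product side): +148.7 kcal/mol
(d) as written (NH4NO3(s) already on the product side): -87.4 kcal/mol
ΔH°rxn = (+136.6) + (+43.2) + (+148.7) + (-87.4) = 241.1 kcal/mol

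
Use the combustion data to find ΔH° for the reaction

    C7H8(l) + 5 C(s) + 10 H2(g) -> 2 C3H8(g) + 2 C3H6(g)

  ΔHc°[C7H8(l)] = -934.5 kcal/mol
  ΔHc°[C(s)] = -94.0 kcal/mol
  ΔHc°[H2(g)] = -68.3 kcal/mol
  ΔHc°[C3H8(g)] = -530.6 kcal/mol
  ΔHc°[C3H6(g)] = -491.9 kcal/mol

ΔH° = -42.5 kcal/mol

With combustion enthalpies, reactants minus products:
= [1·(-934.5) + 5·(-94.0) + 10·(-68.3)] − [2·(-530.6) + 2·(-491.9)]
= -42.5 kcal/mol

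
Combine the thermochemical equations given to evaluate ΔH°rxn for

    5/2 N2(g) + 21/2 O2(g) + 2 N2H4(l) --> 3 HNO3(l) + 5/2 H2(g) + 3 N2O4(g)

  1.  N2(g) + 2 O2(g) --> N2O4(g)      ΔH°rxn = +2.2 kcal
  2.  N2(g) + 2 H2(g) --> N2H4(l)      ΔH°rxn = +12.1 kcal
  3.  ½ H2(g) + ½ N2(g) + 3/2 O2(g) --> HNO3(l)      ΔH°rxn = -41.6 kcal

eq. 1 × 3 (scale by 3 for the 3 N2O4(g)): (3)·(+2.2) = +6.6 kcal
eq. 2 reversed and × 2 (reverse to put N2H4(l) on the reactant side; scale by 2 for the 2 N2H4(l)): (-2)·(+12.1) = -24.2 kcal
eq. 3 × 3 (×3 to match 3 HNO3(l) in the target): (3)·(-41.6) = -124.8 kcal
ΔH°rxn = (3)·(+2.2) + (-2)·(+12.1) + (3)·(-41.6) = -142.4 kcal

ΔH°rxn = -142.4 kcal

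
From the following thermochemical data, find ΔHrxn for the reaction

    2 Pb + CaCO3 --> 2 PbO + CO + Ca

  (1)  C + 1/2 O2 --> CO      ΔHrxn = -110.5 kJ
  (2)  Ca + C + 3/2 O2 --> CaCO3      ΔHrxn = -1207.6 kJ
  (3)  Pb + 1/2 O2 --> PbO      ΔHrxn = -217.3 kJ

ΔHrxn = 662.5 kJ

(1) as written: -110.5 kJ
(2) reversed: +1207.6 kJ
(3) × 2: (2)·(-217.3) = -434.6 kJ
ΔHrxn = (1)·(-110.5) + (-1)·(-1207.6) + (2)·(-217.3) = 662.5 kJ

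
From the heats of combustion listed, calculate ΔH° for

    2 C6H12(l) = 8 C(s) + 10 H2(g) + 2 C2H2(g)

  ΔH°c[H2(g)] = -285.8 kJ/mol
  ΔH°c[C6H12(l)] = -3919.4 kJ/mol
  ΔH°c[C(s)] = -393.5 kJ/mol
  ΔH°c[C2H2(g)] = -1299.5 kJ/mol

With combustion enthalpies, reactants minus products:
= [2·(-3919.4)] − [8·(-393.5) + 10·(-285.8) + 2·(-1299.5)]
= 766.2 kJ/mol

ΔH° = 766.2 kJ/mol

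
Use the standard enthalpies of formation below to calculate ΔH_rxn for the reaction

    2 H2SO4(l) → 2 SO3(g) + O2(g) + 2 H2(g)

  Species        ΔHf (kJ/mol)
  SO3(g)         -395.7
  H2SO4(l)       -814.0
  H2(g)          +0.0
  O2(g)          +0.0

ΔH_rxn = 836.6 kJ/mol

ΔH°rxn = Σ nΔHf°(products) − Σ nΔHf°(reactants).
Products: 2·(-395.7) + 1·(+0.0) + 2·(+0.0) = -791.4
Reactants: 2·(-814.0) = -1628.0
ΔH_rxn = (-791.4) − (-1628.0) = 836.6 kJ/mol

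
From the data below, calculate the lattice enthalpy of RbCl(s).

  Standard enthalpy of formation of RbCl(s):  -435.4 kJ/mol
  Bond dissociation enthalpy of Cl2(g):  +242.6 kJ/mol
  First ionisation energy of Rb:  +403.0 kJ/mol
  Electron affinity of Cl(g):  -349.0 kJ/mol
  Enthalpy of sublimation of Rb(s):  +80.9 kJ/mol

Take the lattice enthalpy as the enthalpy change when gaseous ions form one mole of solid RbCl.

ΔHf° = 1·ΔHsub + 1·(ΣIE) + 1/2·D(Cl2) + 1·EA + U
-435.4 = 1·(+80.9) + 1·(+403.0) + 1/2·(+242.6) + 1·(-349.0) + U
U = -435.4 − (+256.2) = -691.6 kJ/mol

U = -691.6 kJ/mol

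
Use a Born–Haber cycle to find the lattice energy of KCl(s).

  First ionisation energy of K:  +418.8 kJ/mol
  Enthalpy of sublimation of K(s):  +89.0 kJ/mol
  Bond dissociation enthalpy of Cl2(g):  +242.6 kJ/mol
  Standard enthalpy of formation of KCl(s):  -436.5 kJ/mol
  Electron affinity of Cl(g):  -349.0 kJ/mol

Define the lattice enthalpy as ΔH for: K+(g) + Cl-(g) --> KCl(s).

U = -716.6 kJ/mol

ΔHf° = 1·ΔHsub + 1·(ΣIE) + 1/2·D(Cl2) + 1·EA + U
-436.5 = 1·(+89.0) + 1·(+418.8) + 1/2·(+242.6) + 1·(-349.0) + U
U = -436.5 − (+280.1) = -716.6 kJ/mol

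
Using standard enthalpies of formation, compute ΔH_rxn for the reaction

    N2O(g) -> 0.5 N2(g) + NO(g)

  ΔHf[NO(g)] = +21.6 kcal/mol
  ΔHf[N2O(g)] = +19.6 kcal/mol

Products: 1/2·(+0.0) + 1·(+21.6) = +21.6
Reactants: 1·(+19.6) = +19.6
ΔH_rxn = (+21.6) − (+19.6) = 2.0 kcal/mol

ΔH_rxn = 2.0 kcal/mol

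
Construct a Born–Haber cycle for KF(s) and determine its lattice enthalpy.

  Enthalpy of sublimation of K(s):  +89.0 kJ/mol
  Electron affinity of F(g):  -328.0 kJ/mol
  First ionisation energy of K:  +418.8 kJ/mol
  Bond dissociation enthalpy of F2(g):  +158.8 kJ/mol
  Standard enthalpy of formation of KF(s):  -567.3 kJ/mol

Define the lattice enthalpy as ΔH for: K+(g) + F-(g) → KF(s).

U = -826.5 kJ/mol

ΔHf° = 1·ΔHsub + 1·(ΣIE) + 1/2·D(F2) + 1·EA + U
-567.3 = 1·(+89.0) + 1·(+418.8) + 1/2·(+158.8) + 1·(-328.0) + U
U = -567.3 − (+259.2) = -826.5 kJ/mol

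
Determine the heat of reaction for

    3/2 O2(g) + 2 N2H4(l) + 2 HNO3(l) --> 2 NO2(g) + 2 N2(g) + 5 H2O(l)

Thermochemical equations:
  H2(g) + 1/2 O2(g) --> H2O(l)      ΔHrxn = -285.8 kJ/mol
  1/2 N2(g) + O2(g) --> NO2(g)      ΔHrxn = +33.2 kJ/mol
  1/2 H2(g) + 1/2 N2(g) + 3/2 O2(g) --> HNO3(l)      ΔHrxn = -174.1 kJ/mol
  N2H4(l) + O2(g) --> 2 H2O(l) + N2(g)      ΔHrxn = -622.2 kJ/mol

ΔHrxn = -1115.6 kJ/mol

equation 1 as written: -285.8 kJ/mol
equation 2 × 2 (scale by 2 for the 2 NO2(g)): (2)·(+33.2) = +66.4 kJ/mol
equation 3 reversed and × 2 (HNO3(l) must end up as a reactant; scale by 2 for the 2 HNO3(l)): (-2)·(-174.1) = +348.2 kJ/mol
equation 4 × 2 (×2 to match 2 N2H4(l) in the target): (2)·(-622.2) = -1244.4 kJ/mol
Since enthalpy is a state function, ΔHrxn = (-285.8) + (+66.4) + (+348.2) + (-1244.4) = -1115.6 kJ/mol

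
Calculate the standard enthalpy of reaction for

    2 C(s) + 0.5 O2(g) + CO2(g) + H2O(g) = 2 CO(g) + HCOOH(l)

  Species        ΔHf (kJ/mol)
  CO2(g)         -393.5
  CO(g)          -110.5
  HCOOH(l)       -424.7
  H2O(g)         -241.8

ΔH°rxn = -10.4 kJ/mol

Products: 2·(-110.5) + 1·(-424.7) = -645.7
Reactants: 2·(+0.0) + 1/2·(+0.0) + 1·(-393.5) + 1·(-241.8) = -635.3
ΔH°rxn = (-645.7) − (-635.3) = -10.4 kJ/mol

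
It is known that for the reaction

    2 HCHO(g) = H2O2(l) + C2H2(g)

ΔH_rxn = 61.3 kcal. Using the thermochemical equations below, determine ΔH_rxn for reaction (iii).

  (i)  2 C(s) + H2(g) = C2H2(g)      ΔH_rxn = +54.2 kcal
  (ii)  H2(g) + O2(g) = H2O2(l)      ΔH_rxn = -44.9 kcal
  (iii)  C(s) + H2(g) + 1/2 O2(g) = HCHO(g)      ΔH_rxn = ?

(i) as written (C2H2(g) already on the product side): +54.2 kcal
(ii) as written (H2O2(l) already on the product side): -44.9 kcal
(iii) reversed and × 2 (reverse to put HCHO(g) on the reactant side; scale by 2 for the 2 HCHO(g)): contributes −2·x
+61.3 = (+54.2) + (-44.9) − 2·x
x = (+61.3 − (+9.3)) / (-2) = -26.0 kcal

ΔH_rxn = -26.0 kcal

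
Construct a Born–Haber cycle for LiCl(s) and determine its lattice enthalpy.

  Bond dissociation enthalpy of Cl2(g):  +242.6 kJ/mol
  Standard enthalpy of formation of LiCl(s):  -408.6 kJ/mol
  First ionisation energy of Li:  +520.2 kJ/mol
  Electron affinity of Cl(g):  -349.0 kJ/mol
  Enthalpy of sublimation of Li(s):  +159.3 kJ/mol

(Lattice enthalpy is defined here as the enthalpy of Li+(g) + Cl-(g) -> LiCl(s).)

U = -860.4 kJ/mol

ΔHf° = 1·ΔHsub + 1·(ΣIE) + 1/2·D(Cl2) + 1·EA + U
-408.6 = 1·(+159.3) + 1·(+520.2) + 1/2·(+242.6) + 1·(-349.0) + U
U = -408.6 − (+451.8) = -860.4 kJ/mol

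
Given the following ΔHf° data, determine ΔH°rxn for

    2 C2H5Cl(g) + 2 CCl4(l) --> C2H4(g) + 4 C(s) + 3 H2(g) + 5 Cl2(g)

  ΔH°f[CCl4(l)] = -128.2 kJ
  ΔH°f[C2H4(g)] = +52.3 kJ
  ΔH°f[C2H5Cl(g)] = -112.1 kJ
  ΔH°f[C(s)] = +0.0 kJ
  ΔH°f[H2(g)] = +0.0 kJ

ΔH°rxn = 532.9 kJ

Products: 1·(+52.3) + 4·(+0.0) + 3·(+0.0) + 5·(+0.0) = +52.3
Reactants: 2·(-112.1) + 2·(-128.2) = -480.6
ΔH°rxn = (+52.3) − (-480.6) = 532.9 kJ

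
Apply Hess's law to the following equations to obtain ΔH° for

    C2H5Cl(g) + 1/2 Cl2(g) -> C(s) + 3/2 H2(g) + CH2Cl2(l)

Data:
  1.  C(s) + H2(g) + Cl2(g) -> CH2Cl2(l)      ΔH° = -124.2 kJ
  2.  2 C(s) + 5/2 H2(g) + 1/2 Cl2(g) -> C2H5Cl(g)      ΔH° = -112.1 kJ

ΔH° = -12.1 kJ

eq. 1 as written: -124.2 kJ
eq. 2 reversed: +112.1 kJ
Combining the equations, ΔH° = (-124.2) + (+112.1) = -12.1 kJ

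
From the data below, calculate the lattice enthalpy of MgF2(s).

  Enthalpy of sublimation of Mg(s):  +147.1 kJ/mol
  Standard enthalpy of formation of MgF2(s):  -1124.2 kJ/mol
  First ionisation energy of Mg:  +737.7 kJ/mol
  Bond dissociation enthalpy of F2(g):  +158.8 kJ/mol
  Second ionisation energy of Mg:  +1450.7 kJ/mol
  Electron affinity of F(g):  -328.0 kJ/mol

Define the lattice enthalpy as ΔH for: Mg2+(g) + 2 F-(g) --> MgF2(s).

ΔHf° = 1·ΔHsub + 1·(ΣIE) + 1·D(F2) + 2·EA + U
-1124.2 = 1·(+147.1) + 1·(+2188.4) + 1·(+158.8) + 2·(-328.0) + U
U = -1124.2 − (+1838.3) = -2962.5 kJ/mol

U = -2962.5 kJ/mol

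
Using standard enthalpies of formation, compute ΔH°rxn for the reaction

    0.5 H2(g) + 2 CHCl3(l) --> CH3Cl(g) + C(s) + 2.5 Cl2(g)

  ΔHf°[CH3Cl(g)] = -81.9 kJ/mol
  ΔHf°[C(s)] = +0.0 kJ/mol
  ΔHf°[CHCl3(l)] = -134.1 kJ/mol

Products: 1·(-81.9) + 1·(+0.0) + 5/2·(+0.0) = -81.9
Reactants: 1/2·(+0.0) + 2·(-134.1) = -268.2
ΔH°rxn = (-81.9) − (-268.2) = 186.3 kJ/mol

ΔH°rxn = 186.3 kJ/mol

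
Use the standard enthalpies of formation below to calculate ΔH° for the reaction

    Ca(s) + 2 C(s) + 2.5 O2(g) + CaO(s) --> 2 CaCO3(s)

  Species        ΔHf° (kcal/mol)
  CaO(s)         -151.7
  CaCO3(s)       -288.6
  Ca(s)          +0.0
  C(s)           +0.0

ΔH° = -425.5 kcal/mol

Products: 2·(-288.6) = -577.2
Reactants: 1·(+0.0) + 2·(+0.0) + 5/2·(+0.0) + 1·(-151.7) = -151.7
ΔH° = (-577.2) − (-151.7) = -425.5 kcal/mol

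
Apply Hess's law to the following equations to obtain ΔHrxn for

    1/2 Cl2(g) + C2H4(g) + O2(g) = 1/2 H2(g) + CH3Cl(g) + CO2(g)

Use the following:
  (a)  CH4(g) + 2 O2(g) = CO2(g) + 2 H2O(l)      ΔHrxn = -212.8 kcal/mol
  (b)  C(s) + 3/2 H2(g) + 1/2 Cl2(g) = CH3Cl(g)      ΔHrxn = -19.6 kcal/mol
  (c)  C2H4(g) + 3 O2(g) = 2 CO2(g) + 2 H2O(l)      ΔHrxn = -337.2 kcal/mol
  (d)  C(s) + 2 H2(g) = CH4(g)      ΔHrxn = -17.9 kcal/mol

(a) reversed: +212.8 kcal/mol
(b) as written: -19.6 kcal/mol
(c) as written: -337.2 kcal/mol
(d) reversed: +17.9 kcal/mol
Combining the equations, ΔHrxn = (-1)·(-212.8) + (1)·(-19.6) + (1)·(-337.2) + (-1)·(-17.9) = -126.1 kcal/mol

ΔHrxn = -126.1 kcal/mol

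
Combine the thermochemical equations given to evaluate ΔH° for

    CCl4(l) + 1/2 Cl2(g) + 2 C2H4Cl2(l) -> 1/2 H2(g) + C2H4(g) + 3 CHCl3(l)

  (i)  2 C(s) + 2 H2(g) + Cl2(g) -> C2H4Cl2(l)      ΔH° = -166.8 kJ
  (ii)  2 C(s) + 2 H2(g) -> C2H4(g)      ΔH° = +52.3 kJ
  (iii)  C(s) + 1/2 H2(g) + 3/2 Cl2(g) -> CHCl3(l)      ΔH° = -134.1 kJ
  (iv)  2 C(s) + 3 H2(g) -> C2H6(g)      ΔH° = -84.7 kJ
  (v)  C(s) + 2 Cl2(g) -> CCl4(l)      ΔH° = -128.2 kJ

ΔH° = 111.8 kJ

(i) reversed and × 2: (-2)·(-166.8) = +333.6 kJ
(ii) as written: +52.3 kJ
(iii) × 3: (3)·(-134.1) = -402.3 kJ
(iv): not needed.
(v) reversed: +128.2 kJ
ΔH° = (+333.6) + (+52.3) + (-402.3) + (+128.2) = 111.8 kJ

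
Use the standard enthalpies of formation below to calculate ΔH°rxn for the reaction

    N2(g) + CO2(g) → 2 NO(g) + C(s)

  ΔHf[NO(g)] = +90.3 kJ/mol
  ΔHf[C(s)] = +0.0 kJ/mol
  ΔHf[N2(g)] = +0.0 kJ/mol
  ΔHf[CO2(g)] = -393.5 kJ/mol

ΔH°rxn = Σ nΔHf°(products) − Σ nΔHf°(reactants).
Products: 2·(+90.3) + 1·(+0.0) = +180.6
Reactants: 1·(+0.0) + 1·(-393.5) = -393.5
ΔH°rxn = (+180.6) − (-393.5) = 574.1 kJ/mol

ΔH°rxn = 574.1 kJ/mol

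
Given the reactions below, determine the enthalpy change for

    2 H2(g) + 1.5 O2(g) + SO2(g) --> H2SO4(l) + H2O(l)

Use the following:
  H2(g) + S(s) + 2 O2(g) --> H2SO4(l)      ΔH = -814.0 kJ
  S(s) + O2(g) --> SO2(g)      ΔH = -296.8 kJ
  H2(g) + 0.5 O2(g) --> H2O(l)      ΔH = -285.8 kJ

equation 1 as written (H2SO4(l) already on the product side): -814.0 kJ
equation 2 reversed (SO2(g) must end up as a reactant): +296.8 kJ
equation 3 as written (H2O(l) already on the product side): -285.8 kJ
Summing the manipulated equations, ΔH = (1)·(-814.0) + (-1)·(-296.8) + (1)·(-285.8) = -803.0 kJ

ΔH = -803.0 kJ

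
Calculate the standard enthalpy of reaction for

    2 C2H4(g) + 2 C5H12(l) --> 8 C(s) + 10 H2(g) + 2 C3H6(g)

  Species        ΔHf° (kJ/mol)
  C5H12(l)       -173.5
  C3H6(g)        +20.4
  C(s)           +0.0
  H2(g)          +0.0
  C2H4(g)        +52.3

Products: 8·(+0.0) + 10·(+0.0) + 2·(+20.4) = +40.8
Reactants: 2·(+52.3) + 2·(-173.5) = -242.4
ΔH° = (+40.8) − (-242.4) = 283.2 kJ/mol

ΔH° = 283.2 kJ/mol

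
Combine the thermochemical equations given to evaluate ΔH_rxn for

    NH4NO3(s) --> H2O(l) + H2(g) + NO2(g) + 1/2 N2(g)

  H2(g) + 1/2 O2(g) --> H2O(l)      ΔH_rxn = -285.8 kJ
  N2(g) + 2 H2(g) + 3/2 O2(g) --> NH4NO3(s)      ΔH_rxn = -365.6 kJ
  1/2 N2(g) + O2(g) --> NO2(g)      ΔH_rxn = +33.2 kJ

equation 1 as written (H2O(l) already on the product side): -285.8 kJ
equation 2 reversed (reverse to put NH4NO3(s) on the reactant side): +365.6 kJ
equation 3 as written (NO2(g) already on the product side): +33.2 kJ
By Hess's law, ΔH_rxn = (-285.8) + (+365.6) + (+33.2) = 113.0 kJ

ΔH_rxn = 113.0 kJ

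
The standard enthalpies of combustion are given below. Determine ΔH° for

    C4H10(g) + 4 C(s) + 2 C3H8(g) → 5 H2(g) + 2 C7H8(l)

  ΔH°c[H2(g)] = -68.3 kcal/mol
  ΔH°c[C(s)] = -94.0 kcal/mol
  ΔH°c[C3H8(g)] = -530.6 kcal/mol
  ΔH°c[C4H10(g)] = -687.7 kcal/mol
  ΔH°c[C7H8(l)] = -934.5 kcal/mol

ΔH° = 85.6 kcal/mol

With combustion enthalpies, reactants minus products:
= [1·(-687.7) + 4·(-94.0) + 2·(-530.6)] − [5·(-68.3) + 2·(-934.5)]
= 85.6 kcal/mol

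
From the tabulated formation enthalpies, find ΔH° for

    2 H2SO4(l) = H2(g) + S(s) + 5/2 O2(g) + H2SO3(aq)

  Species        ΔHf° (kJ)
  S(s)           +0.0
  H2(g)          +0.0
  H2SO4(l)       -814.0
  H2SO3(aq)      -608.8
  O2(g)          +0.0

Products: 1·(+0.0) + 1·(+0.0) + 5/2·(+0.0) + 1·(-608.8) = -608.8
Reactants: 2·(-814.0) = -1628.0
ΔH° = (-608.8) − (-1628.0) = 1019.2 kJ

ΔH° = 1019.2 kJ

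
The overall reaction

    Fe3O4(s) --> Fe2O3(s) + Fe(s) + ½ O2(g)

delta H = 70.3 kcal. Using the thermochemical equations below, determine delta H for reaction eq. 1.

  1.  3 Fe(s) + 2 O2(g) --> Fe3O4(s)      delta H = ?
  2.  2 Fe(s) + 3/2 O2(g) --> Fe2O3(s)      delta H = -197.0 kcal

delta H = -267.3 kcal

eq. 1 reversed (Fe3O4(s) must end up as a reactant): contributes −x
eq. 2 as written (Fe2O3(s) already on the product side): -197.0 kcal
+70.3 = (-197.0) − x
x = (+70.3 − (-197.0)) / (-1) = -267.3 kcal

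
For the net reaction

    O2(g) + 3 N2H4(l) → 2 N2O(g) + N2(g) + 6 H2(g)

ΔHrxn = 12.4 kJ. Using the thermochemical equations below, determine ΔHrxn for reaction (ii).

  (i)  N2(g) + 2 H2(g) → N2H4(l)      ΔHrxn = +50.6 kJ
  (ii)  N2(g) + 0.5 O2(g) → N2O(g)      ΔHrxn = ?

ΔHrxn = 82.1 kJ

(i) reversed and × 3: (-3)·(+50.6) = -151.8 kJ
(ii) × 2: contributes 2·x
+12.4 = (-151.8) + 2·x
x = (+12.4 − (-151.8)) / (2) = 82.1 kJ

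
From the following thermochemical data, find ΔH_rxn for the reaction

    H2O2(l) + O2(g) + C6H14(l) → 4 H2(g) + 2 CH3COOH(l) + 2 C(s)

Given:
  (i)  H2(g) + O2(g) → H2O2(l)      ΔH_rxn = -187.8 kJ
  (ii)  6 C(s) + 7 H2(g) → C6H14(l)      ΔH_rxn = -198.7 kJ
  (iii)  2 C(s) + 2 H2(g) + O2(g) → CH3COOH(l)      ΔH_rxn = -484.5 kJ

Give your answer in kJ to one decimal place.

ΔH_rxn = -582.5 kJ

(i) reversed: +187.8 kJ
(ii) reversed: +198.7 kJ
(iii) × 2: (2)·(-484.5) = -969.0 kJ
Since enthalpy is a state function, ΔH_rxn = (+187.8) + (+198.7) + (-969.0) = -582.5 kJ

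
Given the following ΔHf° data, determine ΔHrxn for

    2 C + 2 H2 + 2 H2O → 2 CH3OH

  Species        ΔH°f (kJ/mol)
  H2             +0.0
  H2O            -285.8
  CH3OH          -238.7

ΔHrxn = 94.2 kJ/mol

ΔH°rxn = Σ nΔHf°(products) − Σ nΔHf°(reactants).
Products: 2·(-238.7) = -477.4
Reactants: 2·(+0.0) + 2·(+0.0) + 2·(-285.8) = -571.6
ΔHrxn = (-477.4) − (-571.6) = 94.2 kJ/mol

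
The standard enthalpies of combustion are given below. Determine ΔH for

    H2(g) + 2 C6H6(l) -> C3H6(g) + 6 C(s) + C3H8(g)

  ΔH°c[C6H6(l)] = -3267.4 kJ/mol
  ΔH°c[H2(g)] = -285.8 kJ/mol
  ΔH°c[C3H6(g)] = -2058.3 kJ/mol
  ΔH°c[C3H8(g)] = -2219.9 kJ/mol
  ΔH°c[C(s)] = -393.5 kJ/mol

ΔH = -181.4 kJ/mol

Using ΔH = Σ nΔHc°(reactants) − Σ nΔHc°(products):
= [1·(-285.8) + 2·(-3267.4)] − [1·(-2058.3) + 6·(-393.5) + 1·(-2219.9)]
= -181.4 kJ/mol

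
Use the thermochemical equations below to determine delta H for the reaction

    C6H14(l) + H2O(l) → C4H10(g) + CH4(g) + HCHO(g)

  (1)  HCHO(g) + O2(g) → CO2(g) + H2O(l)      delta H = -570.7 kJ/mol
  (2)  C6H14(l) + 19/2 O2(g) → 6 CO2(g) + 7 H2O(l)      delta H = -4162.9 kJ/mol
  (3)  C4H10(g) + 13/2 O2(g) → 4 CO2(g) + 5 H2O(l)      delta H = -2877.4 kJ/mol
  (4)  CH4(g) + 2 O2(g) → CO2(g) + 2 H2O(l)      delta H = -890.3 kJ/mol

delta H = 175.5 kJ/mol

(1) reversed: +570.7 kJ/mol
(2) as written: -4162.9 kJ/mol
(3) reversed: +2877.4 kJ/mol
(4) reversed: +890.3 kJ/mol
By Hess's law, delta H = (-1)·(-570.7) + (1)·(-4162.9) + (-1)·(-2877.4) + (-1)·(-890.3) = 175.5 kJ/mol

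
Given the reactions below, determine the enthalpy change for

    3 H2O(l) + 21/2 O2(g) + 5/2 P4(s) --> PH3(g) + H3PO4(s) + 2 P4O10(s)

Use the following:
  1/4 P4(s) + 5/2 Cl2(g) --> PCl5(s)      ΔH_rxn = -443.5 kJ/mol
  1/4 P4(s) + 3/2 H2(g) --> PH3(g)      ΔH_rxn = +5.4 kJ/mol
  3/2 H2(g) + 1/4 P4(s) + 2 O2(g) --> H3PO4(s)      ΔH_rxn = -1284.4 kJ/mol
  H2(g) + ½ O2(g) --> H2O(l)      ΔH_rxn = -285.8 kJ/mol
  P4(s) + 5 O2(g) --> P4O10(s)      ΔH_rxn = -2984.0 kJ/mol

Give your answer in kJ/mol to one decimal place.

ΔH_rxn = -6389.6 kJ/mol

equation 1: not needed (Cl2(g) appears nowhere else).
equation 2 as written (PH3(g) already on the product side): +5.4 kJ/mol
equation 3 as written (H3PO4(s) already on the product side): -1284.4 kJ/mol
equation 4 reversed and × 3 (H2O(l) must end up as a reactant; scale by 3 for the 3 H2O(l)): (-3)·(-285.8) = +857.4 kJ/mol
equation 5 × 2 (scale by 2 for the 2 P4O10(s)): (2)·(-2984.0) = -5968.0 kJ/mol
Combining the equations, ΔH_rxn = (+5.4) + (-1284.4) + (+857.4) + (-5968.0) = -6389.6 kJ/mol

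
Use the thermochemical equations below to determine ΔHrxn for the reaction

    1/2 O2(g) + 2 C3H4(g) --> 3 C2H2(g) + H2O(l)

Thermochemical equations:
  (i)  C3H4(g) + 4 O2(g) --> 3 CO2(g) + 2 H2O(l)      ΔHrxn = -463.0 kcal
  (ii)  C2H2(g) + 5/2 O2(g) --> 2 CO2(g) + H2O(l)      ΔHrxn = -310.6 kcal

ΔHrxn = 5.8 kcal

(i) × 2: (2)·(-463.0) = -926.0 kcal
(ii) reversed and × 3: (-3)·(-310.6) = +931.8 kcal
ΔHrxn = (-926.0) + (+931.8) = 5.8 kcal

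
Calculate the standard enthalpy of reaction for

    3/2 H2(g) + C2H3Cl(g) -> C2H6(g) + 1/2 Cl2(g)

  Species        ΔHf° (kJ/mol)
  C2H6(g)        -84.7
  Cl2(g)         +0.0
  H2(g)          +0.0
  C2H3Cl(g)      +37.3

ΔHrxn = -122.0 kJ/mol

Products: 1·(-84.7) + 1/2·(+0.0) = -84.7
Reactants: 3/2·(+0.0) + 1·(+37.3) = +37.3
ΔHrxn = (-84.7) − (+37.3) = -122.0 kJ/mol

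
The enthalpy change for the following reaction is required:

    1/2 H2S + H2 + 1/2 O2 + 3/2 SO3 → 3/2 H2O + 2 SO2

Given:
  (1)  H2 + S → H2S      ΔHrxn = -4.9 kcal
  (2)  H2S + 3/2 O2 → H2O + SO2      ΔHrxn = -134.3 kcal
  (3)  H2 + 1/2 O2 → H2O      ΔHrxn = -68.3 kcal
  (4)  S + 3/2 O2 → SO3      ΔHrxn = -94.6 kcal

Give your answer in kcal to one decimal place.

ΔHrxn = -99.9 kcal

(1) × 3/2: (3/2)·(-4.9) = -7.35 kcal
(2) × 2 (×2 to match 2 SO2 in the target): (2)·(-134.3) = -268.6 kcal
(3) reversed and × 1/2: (-1/2)·(-68.3) = +34.15 kcal
(4) reversed and × 3/2 (reverse to put SO3 on the reactant side; ×3/2 to match 3/2 SO3 in the target): (-3/2)·(-94.6) = +141.9 kcal
Summing the manipulated equations, ΔHrxn = (-7.35) + (-268.6) + (+34.15) + (+141.9) = -99.9 kcal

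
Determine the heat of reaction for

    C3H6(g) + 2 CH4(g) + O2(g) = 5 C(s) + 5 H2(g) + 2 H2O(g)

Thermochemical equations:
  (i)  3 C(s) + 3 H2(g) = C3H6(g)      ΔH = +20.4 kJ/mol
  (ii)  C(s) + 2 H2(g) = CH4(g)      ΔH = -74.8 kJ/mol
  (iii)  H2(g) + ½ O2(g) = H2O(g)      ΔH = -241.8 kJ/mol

ΔH = -354.4 kJ/mol

(i) reversed: -20.4 kJ/mol
(ii) reversed and × 2: (-2)·(-74.8) = +149.6 kJ/mol
(iii) × 2: (2)·(-241.8) = -483.6 kJ/mol
ΔH = (-1)·(+20.4) + (-2)·(-74.8) + (2)·(-241.8) = -354.4 kJ/mol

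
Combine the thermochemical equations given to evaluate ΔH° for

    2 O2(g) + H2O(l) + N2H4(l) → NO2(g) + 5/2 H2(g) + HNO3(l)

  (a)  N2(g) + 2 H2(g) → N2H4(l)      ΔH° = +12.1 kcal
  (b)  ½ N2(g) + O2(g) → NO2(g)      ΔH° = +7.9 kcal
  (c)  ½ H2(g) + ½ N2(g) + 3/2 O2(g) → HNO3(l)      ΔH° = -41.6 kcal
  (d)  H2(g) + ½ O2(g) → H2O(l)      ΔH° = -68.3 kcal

ΔH° = 22.5 kcal

(a) reversed (reverse to put N2H4(l) on the reactant side): -12.1 kcal
(b) as written (NO2(g) already on the product side): +7.9 kcal
(c) as written (HNO3(l) already on the product side): -41.6 kcal
(d) reversed (reverse to put H2O(l) on the reactant side): +68.3 kcal
Summing the manipulated equations, ΔH° = (-1)·(+12.1) + (1)·(+7.9) + (1)·(-41.6) + (-1)·(-68.3) = 22.5 kcal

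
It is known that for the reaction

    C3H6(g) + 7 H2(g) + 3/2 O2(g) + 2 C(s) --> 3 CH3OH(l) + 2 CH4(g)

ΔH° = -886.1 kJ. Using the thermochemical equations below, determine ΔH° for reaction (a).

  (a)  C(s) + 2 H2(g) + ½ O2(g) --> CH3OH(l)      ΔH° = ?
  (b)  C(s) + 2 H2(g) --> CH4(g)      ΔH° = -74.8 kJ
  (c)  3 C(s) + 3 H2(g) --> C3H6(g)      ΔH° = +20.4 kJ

ΔH° = -238.7 kJ

(a) × 3: contributes 3·x
(b) × 2: (2)·(-74.8) = -149.6 kJ
(c) reversed: -20.4 kJ
-886.1 = (-149.6) + (-20.4) + 3·x
x = (-886.1 − (-170.0)) / (3) = -238.7 kJ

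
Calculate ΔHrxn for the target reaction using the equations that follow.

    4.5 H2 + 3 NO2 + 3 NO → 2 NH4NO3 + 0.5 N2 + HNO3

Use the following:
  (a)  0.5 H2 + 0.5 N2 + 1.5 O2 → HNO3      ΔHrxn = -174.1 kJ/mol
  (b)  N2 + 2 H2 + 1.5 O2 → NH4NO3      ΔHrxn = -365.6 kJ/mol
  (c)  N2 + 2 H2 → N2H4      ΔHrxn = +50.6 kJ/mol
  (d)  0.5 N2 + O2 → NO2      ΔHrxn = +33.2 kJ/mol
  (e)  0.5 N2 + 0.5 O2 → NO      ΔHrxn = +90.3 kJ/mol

ΔHrxn = -1275.8 kJ/mol

(a) as written (HNO3 already on the product side): -174.1 kJ/mol
(b) × 2 (×2 to match 2 NH4NO3 in the target): (2)·(-365.6) = -731.2 kJ/mol
(c): not needed (N2H4 appears nowhere else).
(d) reversed and × 3 (reverse to put NO2 on the reactant side; scale by 3 for the 3 NO2): (-3)·(+33.2) = -99.6 kJ/mol
(e) reversed and × 3 (reverse to put NO on the reactant side; ×3 to match 3 NO in the target): (-3)·(+90.3) = -270.9 kJ/mol
By Hess's law, ΔHrxn = (-174.1) + (-731.2) + (-99.6) + (-270.9) = -1275.8 kJ/mol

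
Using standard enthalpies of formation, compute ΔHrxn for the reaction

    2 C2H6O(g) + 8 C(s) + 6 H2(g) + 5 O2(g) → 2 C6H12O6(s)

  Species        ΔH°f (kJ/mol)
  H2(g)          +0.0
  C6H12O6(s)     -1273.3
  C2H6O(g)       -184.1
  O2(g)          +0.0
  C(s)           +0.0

ΔHrxn = -2178.4 kJ/mol

Products: 2·(-1273.3) = -2546.6
Reactants: 2·(-184.1) + 8·(+0.0) + 6·(+0.0) + 5·(+0.0) = -368.2
ΔHrxn = (-2546.6) − (-368.2) = -2178.4 kJ/mol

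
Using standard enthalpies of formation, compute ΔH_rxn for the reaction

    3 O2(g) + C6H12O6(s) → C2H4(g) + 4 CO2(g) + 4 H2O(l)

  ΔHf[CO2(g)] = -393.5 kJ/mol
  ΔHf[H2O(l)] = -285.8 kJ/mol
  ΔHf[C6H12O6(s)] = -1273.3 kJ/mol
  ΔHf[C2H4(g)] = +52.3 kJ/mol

Products: 1·(+52.3) + 4·(-393.5) + 4·(-285.8) = -2664.9
Reactants: 3·(+0.0) + 1·(-1273.3) = -1273.3
ΔH_rxn = (-2664.9) − (-1273.3) = -1391.6 kJ/mol

ΔH_rxn = -1391.6 kJ/mol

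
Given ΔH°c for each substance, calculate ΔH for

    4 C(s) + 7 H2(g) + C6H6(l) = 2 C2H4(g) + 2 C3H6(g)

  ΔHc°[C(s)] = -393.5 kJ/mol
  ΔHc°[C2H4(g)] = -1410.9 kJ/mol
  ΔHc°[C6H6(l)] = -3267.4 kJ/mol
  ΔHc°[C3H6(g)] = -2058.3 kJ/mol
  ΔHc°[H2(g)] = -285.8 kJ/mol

With combustion enthalpies, reactants minus products:
= [4·(-393.5) + 7·(-285.8) + 1·(-3267.4)] − [2·(-1410.9) + 2·(-2058.3)]
= 96.4 kJ/mol

ΔH = 96.4 kJ/mol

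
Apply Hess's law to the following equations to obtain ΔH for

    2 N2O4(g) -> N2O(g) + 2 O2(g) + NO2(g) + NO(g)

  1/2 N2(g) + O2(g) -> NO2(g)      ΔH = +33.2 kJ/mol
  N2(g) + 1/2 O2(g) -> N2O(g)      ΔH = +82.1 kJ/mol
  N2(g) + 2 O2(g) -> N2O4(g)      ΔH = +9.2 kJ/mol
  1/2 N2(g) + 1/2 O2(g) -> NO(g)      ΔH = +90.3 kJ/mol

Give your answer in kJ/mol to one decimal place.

ΔH = 187.2 kJ/mol

equation 1 as written: +33.2 kJ/mol
equation 2 as written: +82.1 kJ/mol
equation 3 reversed and × 2: (-2)·(+9.2) = -18.4 kJ/mol
equation 4 as written: +90.3 kJ/mol
ΔH = (1)·(+33.2) + (1)·(+82.1) + (-2)·(+9.2) + (1)·(+90.3) = 187.2 kJ/mol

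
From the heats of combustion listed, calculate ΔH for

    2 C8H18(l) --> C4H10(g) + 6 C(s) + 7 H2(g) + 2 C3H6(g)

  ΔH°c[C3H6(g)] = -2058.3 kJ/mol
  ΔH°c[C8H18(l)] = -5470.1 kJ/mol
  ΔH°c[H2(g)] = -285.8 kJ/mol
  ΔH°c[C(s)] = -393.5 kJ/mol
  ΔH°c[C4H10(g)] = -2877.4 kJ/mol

With combustion enthalpies, reactants minus products:
= [2·(-5470.1)] − [1·(-2877.4) + 6·(-393.5) + 7·(-285.8) + 2·(-2058.3)]
= 415.4 kJ/mol

ΔH = 415.4 kJ/mol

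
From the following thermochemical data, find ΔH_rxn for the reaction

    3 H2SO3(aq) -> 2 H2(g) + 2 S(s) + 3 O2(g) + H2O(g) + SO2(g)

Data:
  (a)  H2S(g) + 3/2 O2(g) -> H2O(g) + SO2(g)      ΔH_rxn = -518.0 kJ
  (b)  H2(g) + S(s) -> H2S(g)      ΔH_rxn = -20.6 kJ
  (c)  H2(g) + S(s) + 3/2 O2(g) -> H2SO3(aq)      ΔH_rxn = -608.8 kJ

ΔH_rxn = 1287.8 kJ

(a) as written: -518.0 kJ
(b) as written: -20.6 kJ
(c) reversed and × 3: (-3)·(-608.8) = +1826.4 kJ
ΔH_rxn = (1)·(-518.0) + (1)·(-20.6) + (-3)·(-608.8) = 1287.8 kJ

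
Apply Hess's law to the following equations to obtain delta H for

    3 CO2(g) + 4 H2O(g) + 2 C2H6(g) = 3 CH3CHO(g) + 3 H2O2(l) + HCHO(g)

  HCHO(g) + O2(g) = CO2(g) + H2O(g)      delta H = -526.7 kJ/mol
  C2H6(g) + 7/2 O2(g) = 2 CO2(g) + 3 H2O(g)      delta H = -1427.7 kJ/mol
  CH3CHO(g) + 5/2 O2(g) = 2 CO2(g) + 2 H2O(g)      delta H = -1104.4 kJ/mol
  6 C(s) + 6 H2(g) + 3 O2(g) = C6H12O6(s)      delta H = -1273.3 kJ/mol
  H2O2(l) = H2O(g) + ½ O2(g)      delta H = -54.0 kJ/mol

delta H = 1146.5 kJ/mol

equation 1 reversed: +526.7 kJ/mol
equation 2 × 2: (2)·(-1427.7) = -2855.4 kJ/mol
equation 3 reversed and × 3: (-3)·(-1104.4) = +3313.2 kJ/mol
equation 4: not needed.
equation 5 reversed and × 3: (-3)·(-54.0) = +162.0 kJ/mol
delta H = (-1)·(-526.7) + (2)·(-1427.7) + (-3)·(-1104.4) + (-3)·(-54.0) = 1146.5 kJ/mol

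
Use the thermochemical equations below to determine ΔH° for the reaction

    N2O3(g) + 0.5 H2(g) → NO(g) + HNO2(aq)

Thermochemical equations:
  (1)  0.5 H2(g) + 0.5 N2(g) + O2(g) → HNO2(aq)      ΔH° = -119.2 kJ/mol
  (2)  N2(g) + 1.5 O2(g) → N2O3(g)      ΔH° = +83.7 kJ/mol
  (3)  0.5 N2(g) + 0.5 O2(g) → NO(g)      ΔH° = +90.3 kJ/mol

ΔH° = -112.6 kJ/mol

(1) as written: -119.2 kJ/mol
(2) reversed: -83.7 kJ/mol
(3) as written: +90.3 kJ/mol
ΔH° = (-119.2) + (-83.7) + (+90.3) = -112.6 kJ/mol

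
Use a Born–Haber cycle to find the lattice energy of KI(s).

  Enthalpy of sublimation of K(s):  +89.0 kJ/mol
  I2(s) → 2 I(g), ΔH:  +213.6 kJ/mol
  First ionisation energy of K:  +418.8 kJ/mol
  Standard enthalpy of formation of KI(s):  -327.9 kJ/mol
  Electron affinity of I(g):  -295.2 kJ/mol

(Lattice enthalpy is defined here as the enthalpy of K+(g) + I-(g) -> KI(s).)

ΔHf° = 1·ΔHsub + 1·(ΣIE) + 1/2·D(I2) + 1·EA + U
-327.9 = 1·(+89.0) + 1·(+418.8) + 1/2·(+213.6) + 1·(-295.2) + U
U = -327.9 − (+319.4) = -647.3 kJ/mol

U = -647.3 kJ/mol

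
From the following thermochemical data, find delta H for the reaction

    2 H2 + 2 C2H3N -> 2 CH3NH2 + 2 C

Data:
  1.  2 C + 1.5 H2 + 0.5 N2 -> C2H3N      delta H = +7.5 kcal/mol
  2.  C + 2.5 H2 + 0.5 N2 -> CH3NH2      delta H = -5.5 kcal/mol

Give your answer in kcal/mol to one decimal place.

delta H = -26.0 kcal/mol

eq. 1 reversed and × 2: (-2)·(+7.5) = -15.0 kcal/mol
eq. 2 × 2: (2)·(-5.5) = -11.0 kcal/mol
delta H = (-15.0) + (-11.0) = -26.0 kcal/mol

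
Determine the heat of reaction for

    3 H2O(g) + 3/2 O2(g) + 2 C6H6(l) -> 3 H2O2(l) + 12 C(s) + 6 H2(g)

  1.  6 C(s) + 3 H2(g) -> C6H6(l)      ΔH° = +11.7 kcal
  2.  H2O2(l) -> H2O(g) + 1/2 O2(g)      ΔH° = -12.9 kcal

ΔH° = 15.3 kcal

eq. 1 reversed and × 2: (-2)·(+11.7) = -23.4 kcal
eq. 2 reversed and × 3: (-3)·(-12.9) = +38.7 kcal
Summing the manipulated equations, ΔH° = (-23.4) + (+38.7) = 15.3 kcal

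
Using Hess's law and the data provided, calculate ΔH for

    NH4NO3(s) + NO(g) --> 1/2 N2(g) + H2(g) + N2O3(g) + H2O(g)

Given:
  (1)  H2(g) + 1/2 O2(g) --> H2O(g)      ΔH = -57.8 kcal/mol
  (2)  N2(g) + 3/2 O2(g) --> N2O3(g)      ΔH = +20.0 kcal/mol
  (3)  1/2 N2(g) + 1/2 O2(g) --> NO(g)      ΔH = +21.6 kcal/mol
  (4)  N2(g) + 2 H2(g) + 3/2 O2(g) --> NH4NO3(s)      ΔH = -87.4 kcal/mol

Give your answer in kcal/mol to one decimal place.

(1) as written (H2O(g) already on the product side): -57.8 kcal/mol
(2) as written (N2O3(g) already on the product side): +20.0 kcal/mol
(3) reversed (NO(g) must end up as a reactant): -21.6 kcal/mol
(4) reversed (NH4NO3(s) must end up as a reactant): +87.4 kcal/mol
Combining the equations, ΔH = (1)·(-57.8) + (1)·(+20.0) + (-1)·(+21.6) + (-1)·(-87.4) = 28.0 kcal/mol

ΔH = 28.0 kcal/mol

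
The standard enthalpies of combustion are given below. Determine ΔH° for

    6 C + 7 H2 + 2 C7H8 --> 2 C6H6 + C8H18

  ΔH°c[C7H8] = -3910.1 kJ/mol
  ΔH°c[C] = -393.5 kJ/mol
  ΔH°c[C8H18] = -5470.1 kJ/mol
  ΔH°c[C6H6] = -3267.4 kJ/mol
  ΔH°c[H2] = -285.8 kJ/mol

With combustion enthalpies, reactants minus products:
= [6·(-393.5) + 7·(-285.8) + 2·(-3910.1)] − [2·(-3267.4) + 1·(-5470.1)]
= -176.9 kJ/mol

ΔH° = -176.9 kJ/mol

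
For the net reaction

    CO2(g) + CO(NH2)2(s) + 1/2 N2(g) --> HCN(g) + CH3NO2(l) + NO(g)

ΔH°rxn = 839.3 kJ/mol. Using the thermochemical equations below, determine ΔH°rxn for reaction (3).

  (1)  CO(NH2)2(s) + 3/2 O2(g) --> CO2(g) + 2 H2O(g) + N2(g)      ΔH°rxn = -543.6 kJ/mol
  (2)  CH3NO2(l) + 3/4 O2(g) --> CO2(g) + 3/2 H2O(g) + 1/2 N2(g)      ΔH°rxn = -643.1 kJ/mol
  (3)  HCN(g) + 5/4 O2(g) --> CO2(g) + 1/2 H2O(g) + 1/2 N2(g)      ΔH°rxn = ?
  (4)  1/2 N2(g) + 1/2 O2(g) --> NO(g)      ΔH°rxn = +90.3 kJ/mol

ΔH°rxn = -649.5 kJ/mol

(1) as written (CO(NH2)2(s) already on the reactant side): -543.6 kJ/mol
(2) reversed (reverse to put CH3NO2(l) on the product side): +643.1 kJ/mol
(3) reversed (HCN(g) must end up as a product): contributes −x
(4) as written (NO(g) already on the product side): +90.3 kJ/mol
+839.3 = (-543.6) + (+643.1) + (+90.3) − x
x = (+839.3 − (+189.8)) / (-1) = -649.5 kJ/mol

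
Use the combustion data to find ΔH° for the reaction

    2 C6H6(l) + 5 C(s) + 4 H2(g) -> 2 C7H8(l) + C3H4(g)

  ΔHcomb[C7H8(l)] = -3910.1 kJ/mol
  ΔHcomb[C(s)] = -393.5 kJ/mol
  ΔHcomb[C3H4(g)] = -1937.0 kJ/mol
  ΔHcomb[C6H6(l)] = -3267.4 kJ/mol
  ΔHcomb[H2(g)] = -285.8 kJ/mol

ΔH° = 111.7 kJ/mol

With combustion enthalpies, reactants minus products:
= [2·(-3267.4) + 5·(-393.5) + 4·(-285.8)] − [2·(-3910.1) + 1·(-1937.0)]
= 111.7 kJ/mol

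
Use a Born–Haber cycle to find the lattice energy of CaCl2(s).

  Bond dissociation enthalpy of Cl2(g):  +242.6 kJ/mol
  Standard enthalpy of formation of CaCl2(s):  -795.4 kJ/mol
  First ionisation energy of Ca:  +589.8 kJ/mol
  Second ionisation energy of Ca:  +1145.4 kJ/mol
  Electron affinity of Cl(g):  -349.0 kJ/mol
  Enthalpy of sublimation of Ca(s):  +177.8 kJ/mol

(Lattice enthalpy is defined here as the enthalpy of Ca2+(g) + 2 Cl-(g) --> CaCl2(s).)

ΔHf° = 1·ΔHsub + 1·(ΣIE) + 1·D(Cl2) + 2·EA + U
-795.4 = 1·(+177.8) + 1·(+1735.2) + 1·(+242.6) + 2·(-349.0) + U
U = -795.4 − (+1457.6) = -2253.0 kJ/mol

U = -2253.0 kJ/mol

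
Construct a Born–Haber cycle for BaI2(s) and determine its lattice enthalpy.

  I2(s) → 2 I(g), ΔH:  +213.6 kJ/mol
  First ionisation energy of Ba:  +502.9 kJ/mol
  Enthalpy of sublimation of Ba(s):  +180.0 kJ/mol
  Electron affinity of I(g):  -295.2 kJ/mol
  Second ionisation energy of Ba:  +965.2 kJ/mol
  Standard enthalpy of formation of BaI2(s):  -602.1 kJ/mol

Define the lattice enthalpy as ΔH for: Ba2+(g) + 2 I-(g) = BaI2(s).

ΔHf° = 1·ΔHsub + 1·(ΣIE) + 1·D(I2) + 2·EA + U
-602.1 = 1·(+180.0) + 1·(+1468.1) + 1·(+213.6) + 2·(-295.2) + U
U = -602.1 − (+1271.3) = -1873.4 kJ/mol

U = -1873.4 kJ/mol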